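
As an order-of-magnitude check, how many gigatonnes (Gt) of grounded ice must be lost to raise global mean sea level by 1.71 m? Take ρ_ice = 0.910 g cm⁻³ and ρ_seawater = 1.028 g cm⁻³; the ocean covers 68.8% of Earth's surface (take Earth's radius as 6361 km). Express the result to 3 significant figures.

Required water volume = Δh × A = 1.71 m × 3.50×10^14 m² = 5.982×10^14 m³.
ρ_w = 1.028 g cm⁻³ = 1028 kg m⁻³, so the mass of water = 5.982×10^14 m³ × 1028 kg m⁻³ = 6.149×10^17 kg = 6.15×10^5 Gt (and the same mass of ice, by conservation).

≈ 6.15×10^5 Gt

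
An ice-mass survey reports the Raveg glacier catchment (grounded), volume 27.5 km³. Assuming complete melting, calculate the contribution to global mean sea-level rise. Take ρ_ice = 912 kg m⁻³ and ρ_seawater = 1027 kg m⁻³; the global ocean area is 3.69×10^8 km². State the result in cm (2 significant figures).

Raveg: 27.5 km³ × (912/1027) = 24.42 km³ of water.
Spread over 3.69×10^14 m² of ocean, Δh = 2.442×10^10 / 3.69×10^14 = 6.62×10^-5 m = 6.6×10^-3 cm.

≈ 6.6×10^-3 cm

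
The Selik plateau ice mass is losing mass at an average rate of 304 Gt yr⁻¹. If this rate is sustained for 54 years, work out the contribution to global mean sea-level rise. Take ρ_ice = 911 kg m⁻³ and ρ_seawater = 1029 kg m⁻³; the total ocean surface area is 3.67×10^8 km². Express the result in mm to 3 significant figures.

Total mass lost = 304 Gt/yr × 54 yr = 1.642×10^4 Gt = 1.642×10^16 kg.
ρ_w = 1029 kg m⁻³, so water volume = 1.642×10^16 / 1029 = 1.595×10^13 m³.
Δh = 1.595×10^13 / 3.67×10^14 = 0.0435 m = 43.5 mm.

≈ 43.5 mm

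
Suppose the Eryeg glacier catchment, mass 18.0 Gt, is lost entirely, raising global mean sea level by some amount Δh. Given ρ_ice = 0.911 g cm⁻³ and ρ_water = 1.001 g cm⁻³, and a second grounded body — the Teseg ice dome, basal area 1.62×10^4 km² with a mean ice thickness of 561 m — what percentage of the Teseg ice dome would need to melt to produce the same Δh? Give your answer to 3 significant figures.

Equal sea-level rise means equal mass of meltwater, i.e. equal mass of ice lost.
Ice mass of Eryeg: 1.800×10^13 kg; ice mass of Teseg: 8.279×10^15 kg.
Fraction required = 1.800×10^13 / 8.279×10^15 = 2.17×10^-3 → 0.217 %.

≈ 0.217 %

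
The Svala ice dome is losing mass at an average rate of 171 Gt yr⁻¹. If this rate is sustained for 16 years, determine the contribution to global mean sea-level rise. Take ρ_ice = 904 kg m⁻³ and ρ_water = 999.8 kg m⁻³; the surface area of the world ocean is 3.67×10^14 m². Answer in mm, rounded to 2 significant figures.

≈ 7.5 mm

Total mass lost = 171 Gt/yr × 16 yr = 2736 Gt = 2.736×10^15 kg.
ρ_w = 999.8 kg m⁻³, so water volume = 2.736×10^15 / 999.8 = 2.737×10^12 m³.
Δh = 2.737×10^12 / 3.67×10^14 = 7.46×10^-3 m = 7.5 mm.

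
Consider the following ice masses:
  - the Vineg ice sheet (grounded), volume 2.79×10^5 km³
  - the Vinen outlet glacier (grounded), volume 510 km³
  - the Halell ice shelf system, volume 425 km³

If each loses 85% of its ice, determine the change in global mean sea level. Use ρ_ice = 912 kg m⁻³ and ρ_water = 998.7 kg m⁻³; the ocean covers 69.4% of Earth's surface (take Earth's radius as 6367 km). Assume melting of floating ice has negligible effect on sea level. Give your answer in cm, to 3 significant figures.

≈ 61.4 cm

Vineg: 0.85 × 2.79×10^5 km³ × (912/998.7) = 2.166×10^5 km³ of water.
Vinen: 0.85 × 510 km³ × (912/998.7) = 395.9 km³ of water.
The Halell ice shelf system is floating and already displaces its own weight of water, so its melt adds essentially nothing to sea level.
Total added water ≈ 2.170×10^14 m³ over 3.54×10^14 m² → Δh = 0.614 m = 61.4 cm.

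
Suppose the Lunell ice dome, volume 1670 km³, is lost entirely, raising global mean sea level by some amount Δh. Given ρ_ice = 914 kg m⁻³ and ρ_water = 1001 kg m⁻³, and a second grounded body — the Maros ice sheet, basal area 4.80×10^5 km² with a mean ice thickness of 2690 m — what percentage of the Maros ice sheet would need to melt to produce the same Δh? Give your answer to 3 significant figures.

Equal sea-level rise means equal mass of meltwater, i.e. equal mass of ice lost.
Ice mass of Lunell: 1.526×10^15 kg; ice mass of Maros: 1.180×10^18 kg.
Fraction required = 1.526×10^15 / 1.180×10^18 = 1.29×10^-3 → 0.129 %.

≈ 0.129 %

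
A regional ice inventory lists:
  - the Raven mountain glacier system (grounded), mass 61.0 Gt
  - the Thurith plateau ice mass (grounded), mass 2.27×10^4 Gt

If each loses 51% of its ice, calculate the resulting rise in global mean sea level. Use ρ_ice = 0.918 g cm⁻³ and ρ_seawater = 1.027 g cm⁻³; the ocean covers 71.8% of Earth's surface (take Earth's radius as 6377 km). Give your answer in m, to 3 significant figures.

Raven: 0.51 × 61.0 Gt = 3.111×10^13 kg; dividing by ρ_w = 1.027 g cm⁻³ = 1027 kg m⁻³ gives 3.029×10^10 m³ of water.
Thurith: 0.51 × 2.27×10^4 Gt = 1.158×10^16 kg; dividing by ρ_w = 1027 kg m⁻³ gives 1.127×10^13 m³ of water.
Total added water ≈ 1.130×10^13 m³ over 3.67×10^14 m² → Δh = 0.0308 m.

≈ 0.0308 m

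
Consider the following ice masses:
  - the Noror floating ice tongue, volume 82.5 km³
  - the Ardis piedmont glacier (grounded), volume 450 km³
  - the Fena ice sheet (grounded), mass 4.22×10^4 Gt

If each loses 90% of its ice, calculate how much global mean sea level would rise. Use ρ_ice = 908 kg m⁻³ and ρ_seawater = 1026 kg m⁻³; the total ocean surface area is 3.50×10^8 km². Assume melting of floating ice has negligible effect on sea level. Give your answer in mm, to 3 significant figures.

The Noror floating ice tongue is floating and already displaces its own weight of water, so its melt adds essentially nothing to sea level.
Ardis: 0.9 × 450 km³ × (908/1026) = 358.4 km³ of water.
Fena: 0.9 × 4.22×10^4 Gt = 3.798×10^16 kg; dividing by ρ_w = 1026 kg m⁻³ gives 3.702×10^13 m³ of water.
Total added water ≈ 3.738×10^13 m³ over 3.50×10^14 m² → Δh = 0.107 m = 107 mm.

≈ 107 mm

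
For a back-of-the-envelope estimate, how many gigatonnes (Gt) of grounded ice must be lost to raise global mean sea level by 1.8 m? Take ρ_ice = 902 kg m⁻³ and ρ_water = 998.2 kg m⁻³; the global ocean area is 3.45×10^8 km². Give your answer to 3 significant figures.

≈ 6.20×10^5 Gt

Required water volume = Δh × A = 1.8 m × 3.45×10^14 m² = 6.210×10^14 m³.
ρ_w = 998.2 kg m⁻³, so the mass of water = 6.210×10^14 m³ × 998.2 kg m⁻³ = 6.199×10^17 kg = 6.20×10^5 Gt (and the same mass of ice, by conservation).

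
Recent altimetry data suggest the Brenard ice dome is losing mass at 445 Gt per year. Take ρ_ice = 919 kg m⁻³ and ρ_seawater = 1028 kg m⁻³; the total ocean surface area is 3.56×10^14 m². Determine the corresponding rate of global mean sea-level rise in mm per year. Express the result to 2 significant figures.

ρ_w = 1028 kg m⁻³. Annual water volume added = 445 Gt / ρ_w = 4.450×10^14 kg / 1028 kg m⁻³ = 4.329×10^11 m³.
Δh per year = 4.329×10^11 / 3.56×10^14 = 1.22×10^-3 m = 1.2 mm.

≈ 1.2 mm/yr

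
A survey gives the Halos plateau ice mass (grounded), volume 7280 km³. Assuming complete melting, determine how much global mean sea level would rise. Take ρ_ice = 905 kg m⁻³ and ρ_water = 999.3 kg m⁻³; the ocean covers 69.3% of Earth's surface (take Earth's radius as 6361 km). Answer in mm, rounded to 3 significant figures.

Halos: 7280 km³ × (905/999.3) = 6593 km³ of water.
Spread over 3.52×10^14 m² of ocean, Δh = 6.593×10^12 / 3.52×10^14 = 0.0187 m = 18.7 mm.

≈ 18.7 mm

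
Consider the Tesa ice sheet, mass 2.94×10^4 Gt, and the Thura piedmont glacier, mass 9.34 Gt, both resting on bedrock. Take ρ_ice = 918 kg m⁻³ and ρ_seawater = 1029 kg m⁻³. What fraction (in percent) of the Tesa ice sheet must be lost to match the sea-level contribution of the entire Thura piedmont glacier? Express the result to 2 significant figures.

≈ 0.032 %

Equal sea-level rise means equal mass of meltwater, i.e. equal mass of ice lost.
Ice mass of Thura: 9.340×10^12 kg; ice mass of Tesa: 2.940×10^16 kg.
Fraction required = 9.340×10^12 / 2.940×10^16 = 3.18×10^-4 → 0.032 %.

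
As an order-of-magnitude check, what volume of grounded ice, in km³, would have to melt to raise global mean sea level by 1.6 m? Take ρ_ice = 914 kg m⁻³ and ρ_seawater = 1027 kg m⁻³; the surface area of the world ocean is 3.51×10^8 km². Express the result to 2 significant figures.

Required water volume = Δh × A = 1.6 m × 3.51×10^14 m² = 5.616×10^14 m³ = 5.616×10^5 km³.
Ice volume = water volume × ρ_w/ρ_ice = 5.616×10^5 × 1027/914 = 6.3×10^5 km³.

≈ 6.3×10^5 km³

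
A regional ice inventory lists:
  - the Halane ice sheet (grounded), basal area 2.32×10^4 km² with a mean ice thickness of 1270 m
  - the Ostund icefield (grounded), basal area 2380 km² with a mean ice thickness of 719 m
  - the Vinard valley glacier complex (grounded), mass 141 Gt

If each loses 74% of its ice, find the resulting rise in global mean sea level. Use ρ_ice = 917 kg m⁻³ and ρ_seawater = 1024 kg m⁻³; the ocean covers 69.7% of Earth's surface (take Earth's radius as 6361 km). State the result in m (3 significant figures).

Halane: ice volume = 2.32×10^4 km² × 1270 m = 2.946×10^4 km³; 0.74 × 2.946×10^4 × (917/1024) = 1.953×10^4 km³ of water.
Ostund: ice volume = 2380 km² × 719 m = 1711 km³; 0.74 × 1711 × (917/1024) = 1134 km³ of water.
Vinard: 0.74 × 141 Gt = 1.043×10^14 kg; dividing by ρ_w = 1024 kg m⁻³ gives 1.019×10^11 m³ of water.
Total added water ≈ 2.076×10^13 m³ over 3.54×10^14 m² → Δh = 0.0586 m.

≈ 0.0586 m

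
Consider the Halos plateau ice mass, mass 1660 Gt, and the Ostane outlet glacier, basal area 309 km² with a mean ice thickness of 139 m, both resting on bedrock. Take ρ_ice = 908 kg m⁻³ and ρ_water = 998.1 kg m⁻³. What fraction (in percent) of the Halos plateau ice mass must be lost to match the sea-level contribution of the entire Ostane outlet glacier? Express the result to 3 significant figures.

Equal sea-level rise means equal mass of meltwater, i.e. equal mass of ice lost.
Ice mass of Ostane: 3.900×10^13 kg; ice mass of Halos: 1.660×10^15 kg.
Fraction required = 3.900×10^13 / 1.660×10^15 = 0.0235 → 2.35 %.

≈ 2.35 %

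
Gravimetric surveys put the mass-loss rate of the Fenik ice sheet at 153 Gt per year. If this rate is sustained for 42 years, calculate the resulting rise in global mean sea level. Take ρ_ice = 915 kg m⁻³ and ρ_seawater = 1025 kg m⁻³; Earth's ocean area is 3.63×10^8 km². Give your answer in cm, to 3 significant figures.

≈ 1.73 cm

Total mass lost = 153 Gt/yr × 42 yr = 6426 Gt = 6.426×10^15 kg.
ρ_w = 1025 kg m⁻³, so water volume = 6.426×10^15 / 1025 = 6.269×10^12 m³.
Δh = 6.269×10^12 / 3.63×10^14 = 0.0173 m = 1.73 cm.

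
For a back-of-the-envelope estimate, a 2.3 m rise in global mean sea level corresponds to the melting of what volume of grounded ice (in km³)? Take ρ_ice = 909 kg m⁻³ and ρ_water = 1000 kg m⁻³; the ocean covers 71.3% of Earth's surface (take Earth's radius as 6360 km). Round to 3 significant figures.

Required water volume = Δh × A = 2.3 m × 3.62×10^14 m² = 8.336×10^14 m³ = 8.336×10^5 km³.
Ice volume = water volume × ρ_w/ρ_ice = 8.336×10^5 × 1000/909 = 9.17×10^5 km³.

≈ 9.17×10^5 km³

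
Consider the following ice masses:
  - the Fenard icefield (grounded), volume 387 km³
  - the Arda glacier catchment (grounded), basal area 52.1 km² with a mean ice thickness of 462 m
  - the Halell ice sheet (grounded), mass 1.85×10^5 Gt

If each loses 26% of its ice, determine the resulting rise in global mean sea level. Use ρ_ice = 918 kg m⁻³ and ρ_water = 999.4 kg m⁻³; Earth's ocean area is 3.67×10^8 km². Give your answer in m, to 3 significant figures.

≈ 0.131 m

Fenard: 0.26 × 387 km³ × (918/999.4) = 92.42 km³ of water.
Arda: ice volume = 52.1 km² × 462 m = 24.07 km³; 0.26 × 24.07 × (918/999.4) = 5.749 km³ of water.
Halell: 0.26 × 1.85×10^5 Gt = 4.810×10^16 kg; dividing by ρ_w = 999.4 kg m⁻³ gives 4.813×10^13 m³ of water.
Total added water ≈ 4.823×10^13 m³ over 3.67×10^14 m² → Δh = 0.131 m.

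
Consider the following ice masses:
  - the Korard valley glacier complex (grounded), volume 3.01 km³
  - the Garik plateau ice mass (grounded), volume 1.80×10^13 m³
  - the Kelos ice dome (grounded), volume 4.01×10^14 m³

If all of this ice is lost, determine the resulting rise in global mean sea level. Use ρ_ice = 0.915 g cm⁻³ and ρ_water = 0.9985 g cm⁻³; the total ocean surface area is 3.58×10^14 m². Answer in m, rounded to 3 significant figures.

≈ 1.07 m

Korard: 3.01 km³ × (915/998.5) = 2.758 km³ of water.
Garik: 1.80×10^13 m³ × (915/998.5) = 1.649×10^13 m³ of water.
Kelos: 4.01×10^14 m³ × (915/998.5) = 3.675×10^14 m³ of water.
Total added water ≈ 3.840×10^14 m³ over 3.58×10^14 m² → Δh = 1.07 m.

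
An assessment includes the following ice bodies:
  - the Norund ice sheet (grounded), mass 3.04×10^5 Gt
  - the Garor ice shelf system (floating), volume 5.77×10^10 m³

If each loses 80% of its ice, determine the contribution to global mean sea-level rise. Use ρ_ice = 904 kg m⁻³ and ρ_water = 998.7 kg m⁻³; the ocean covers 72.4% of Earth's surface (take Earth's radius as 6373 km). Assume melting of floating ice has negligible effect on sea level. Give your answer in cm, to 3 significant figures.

≈ 65.9 cm

Norund: 0.8 × 3.04×10^5 Gt = 2.432×10^17 kg; dividing by ρ_w = 998.7 kg m⁻³ gives 2.435×10^14 m³ of water.
The Garor ice shelf system is floating and already displaces its own weight of water, so its melt adds essentially nothing to sea level.
Total added water ≈ 2.435×10^14 m³ over 3.70×10^14 m² → Δh = 0.659 m = 65.9 cm.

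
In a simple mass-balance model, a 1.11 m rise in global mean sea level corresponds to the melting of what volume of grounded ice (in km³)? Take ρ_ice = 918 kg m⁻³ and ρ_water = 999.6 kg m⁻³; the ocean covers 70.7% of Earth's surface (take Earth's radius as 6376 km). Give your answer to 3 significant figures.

≈ 4.37×10^5 km³

Required water volume = Δh × A = 1.11 m × 3.61×10^14 m² = 4.009×10^14 m³ = 4.009×10^5 km³.
Ice volume = water volume × ρ_w/ρ_ice = 4.009×10^5 × 999.6/918 = 4.37×10^5 km³.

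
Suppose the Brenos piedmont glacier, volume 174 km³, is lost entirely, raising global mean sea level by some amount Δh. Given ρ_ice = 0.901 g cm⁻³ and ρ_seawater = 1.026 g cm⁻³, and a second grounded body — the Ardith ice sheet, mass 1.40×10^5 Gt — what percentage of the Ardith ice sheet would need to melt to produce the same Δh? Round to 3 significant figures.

≈ 0.112 %

Equal sea-level rise means equal mass of meltwater, i.e. equal mass of ice lost.
Ice mass of Brenos: 1.568×10^14 kg; ice mass of Ardith: 1.400×10^17 kg.
Fraction required = 1.568×10^14 / 1.400×10^17 = 1.12×10^-3 → 0.112 %.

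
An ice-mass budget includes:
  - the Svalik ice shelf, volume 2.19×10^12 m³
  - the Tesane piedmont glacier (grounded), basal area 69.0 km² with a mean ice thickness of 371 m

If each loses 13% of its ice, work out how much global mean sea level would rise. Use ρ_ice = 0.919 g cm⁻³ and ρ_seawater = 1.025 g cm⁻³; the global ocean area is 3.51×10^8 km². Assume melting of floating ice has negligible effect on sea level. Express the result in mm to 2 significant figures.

The Svalik ice shelf is floating and already displaces its own weight of water, so its melt adds essentially nothing to sea level.
Tesane: ice volume = 69.0 km² × 371 m = 25.60 km³; 0.13 × 25.60 × (919/1025) = 2.984 km³ of water.
Total added water ≈ 2.984×10^9 m³ over 3.51×10^14 m² → Δh = 8.50×10^-6 m = 8.5×10^-3 mm.

≈ 8.5×10^-3 mm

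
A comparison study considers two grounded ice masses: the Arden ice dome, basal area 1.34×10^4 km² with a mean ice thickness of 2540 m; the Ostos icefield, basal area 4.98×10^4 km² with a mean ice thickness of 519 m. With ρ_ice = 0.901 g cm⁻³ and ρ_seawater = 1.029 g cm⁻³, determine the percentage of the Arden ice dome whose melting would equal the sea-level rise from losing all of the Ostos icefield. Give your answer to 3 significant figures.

≈ 75.9 %

Equal sea-level rise means equal mass of meltwater, i.e. equal mass of ice lost.
Ice mass of Ostos: 2.329×10^16 kg; ice mass of Arden: 3.067×10^16 kg.
Fraction required = 2.329×10^16 / 3.067×10^16 = 0.759 → 75.9 %.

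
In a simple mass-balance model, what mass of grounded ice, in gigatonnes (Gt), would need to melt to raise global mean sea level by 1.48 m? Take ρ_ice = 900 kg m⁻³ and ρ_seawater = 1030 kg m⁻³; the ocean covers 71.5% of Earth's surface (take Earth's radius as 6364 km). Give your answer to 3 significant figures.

Required water volume = Δh × A = 1.48 m × 3.64×10^14 m² = 5.386×10^14 m³.
ρ_w = 1030 kg m⁻³, so the mass of water = 5.386×10^14 m³ × 1030 kg m⁻³ = 5.547×10^17 kg = 5.55×10^5 Gt (and the same mass of ice, by conservation).

≈ 5.55×10^5 Gt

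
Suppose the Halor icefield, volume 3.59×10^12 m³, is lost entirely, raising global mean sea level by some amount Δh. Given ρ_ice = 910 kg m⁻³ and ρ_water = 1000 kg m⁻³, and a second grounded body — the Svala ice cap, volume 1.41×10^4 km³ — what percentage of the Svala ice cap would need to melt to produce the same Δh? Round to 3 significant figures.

Equal sea-level rise means equal mass of meltwater, i.e. equal mass of ice lost.
Ice mass of Halor: 3.267×10^15 kg; ice mass of Svala: 1.283×10^16 kg.
Fraction required = 3.267×10^15 / 1.283×10^16 = 0.255 → 25.5 %.

≈ 25.5 %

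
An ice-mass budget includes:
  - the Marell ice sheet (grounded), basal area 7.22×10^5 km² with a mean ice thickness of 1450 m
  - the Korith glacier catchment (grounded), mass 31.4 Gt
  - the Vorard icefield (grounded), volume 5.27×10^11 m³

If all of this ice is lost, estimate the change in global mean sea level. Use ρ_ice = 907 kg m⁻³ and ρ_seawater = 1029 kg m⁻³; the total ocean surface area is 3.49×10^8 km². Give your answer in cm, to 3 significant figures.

≈ 265 cm

Marell: ice volume = 7.22×10^5 km² × 1450 m = 1.047×10^6 km³; 1.047×10^6 × (907/1029) = 9.228×10^5 km³ of water.
Korith: 31.4 Gt = 3.140×10^13 kg; dividing by ρ_w = 1029 kg m⁻³ gives 3.052×10^10 m³ of water.
Vorard: 5.27×10^11 m³ × (907/1029) = 4.645×10^11 m³ of water.
Total added water ≈ 9.233×10^14 m³ over 3.49×10^14 m² → Δh = 2.65 m = 265 cm.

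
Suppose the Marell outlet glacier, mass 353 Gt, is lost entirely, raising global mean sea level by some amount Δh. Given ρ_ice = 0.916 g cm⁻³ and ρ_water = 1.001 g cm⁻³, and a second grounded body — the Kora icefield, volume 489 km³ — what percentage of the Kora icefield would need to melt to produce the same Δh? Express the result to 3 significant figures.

Equal sea-level rise means equal mass of meltwater, i.e. equal mass of ice lost.
Ice mass of Marell: 3.530×10^14 kg; ice mass of Kora: 4.479×10^14 kg.
Fraction required = 3.530×10^14 / 4.479×10^14 = 0.788 → 78.8 %.

≈ 78.8 %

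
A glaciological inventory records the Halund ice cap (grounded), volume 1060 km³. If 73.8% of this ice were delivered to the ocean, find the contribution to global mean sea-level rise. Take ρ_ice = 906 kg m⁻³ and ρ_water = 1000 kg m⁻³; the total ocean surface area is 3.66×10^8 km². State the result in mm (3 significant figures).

≈ 1.94 mm

Halund: 0.738 × 1060 km³ × (906/1000) = 708.7 km³ of water.
Spread over 3.66×10^14 m² of ocean, Δh = 7.087×10^11 / 3.66×10^14 = 1.94×10^-3 m = 1.94 mm.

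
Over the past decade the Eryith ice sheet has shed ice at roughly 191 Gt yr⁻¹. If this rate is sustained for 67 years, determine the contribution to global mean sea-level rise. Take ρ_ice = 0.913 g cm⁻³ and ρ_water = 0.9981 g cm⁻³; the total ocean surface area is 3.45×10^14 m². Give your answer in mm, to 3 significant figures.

Total mass lost = 191 Gt/yr × 67 yr = 1.280×10^4 Gt = 1.280×10^16 kg.
ρ_w = 0.9981 g cm⁻³ = 998.1 kg m⁻³, so water volume = 1.280×10^16 / 998.1 = 1.282×10^13 m³.
Δh = 1.282×10^13 / 3.45×10^14 = 0.0372 m = 37.2 mm.

≈ 37.2 mm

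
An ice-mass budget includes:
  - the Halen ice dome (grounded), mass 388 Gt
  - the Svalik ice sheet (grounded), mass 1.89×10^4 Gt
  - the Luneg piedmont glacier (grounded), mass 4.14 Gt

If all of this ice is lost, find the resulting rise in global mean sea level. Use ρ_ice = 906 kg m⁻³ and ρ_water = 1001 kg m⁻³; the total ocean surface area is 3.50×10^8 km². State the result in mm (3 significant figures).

≈ 55.1 mm

Halen: 388 Gt = 3.880×10^14 kg; dividing by ρ_w = 1001 kg m⁻³ gives 3.876×10^11 m³ of water.
Svalik: 1.89×10^4 Gt = 1.890×10^16 kg; dividing by ρ_w = 1001 kg m⁻³ gives 1.888×10^13 m³ of water.
Luneg: 4.14 Gt = 4.140×10^12 kg; dividing by ρ_w = 1001 kg m⁻³ gives 4.136×10^9 m³ of water.
Total added water ≈ 1.927×10^13 m³ over 3.50×10^14 m² → Δh = 0.0551 m = 55.1 mm.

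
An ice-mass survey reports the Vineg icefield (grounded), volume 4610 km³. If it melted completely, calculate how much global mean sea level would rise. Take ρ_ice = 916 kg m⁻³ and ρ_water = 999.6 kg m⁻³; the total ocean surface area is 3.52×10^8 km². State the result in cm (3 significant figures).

≈ 1.20 cm

Vineg: 4610 km³ × (916/999.6) = 4224 km³ of water.
Spread over 3.52×10^14 m² of ocean, Δh = 4.224×10^12 / 3.52×10^14 = 0.0120 m = 1.20 cm.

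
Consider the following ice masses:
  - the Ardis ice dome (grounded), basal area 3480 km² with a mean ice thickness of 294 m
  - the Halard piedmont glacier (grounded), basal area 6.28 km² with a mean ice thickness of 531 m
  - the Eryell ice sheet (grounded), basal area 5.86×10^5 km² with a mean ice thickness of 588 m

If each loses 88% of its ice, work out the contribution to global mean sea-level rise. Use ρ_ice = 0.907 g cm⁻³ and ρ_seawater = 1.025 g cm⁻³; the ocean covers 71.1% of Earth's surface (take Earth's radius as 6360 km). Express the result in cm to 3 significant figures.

Ardis: ice volume = 3480 km² × 294 m = 1023 km³; 0.88 × 1023 × (907/1025) = 796.7 km³ of water.
Halard: ice volume = 6.28 km² × 531 m = 3.335 km³; 0.88 × 3.335 × (907/1025) = 2.597 km³ of water.
Eryell: ice volume = 5.86×10^5 km² × 588 m = 3.446×10^5 km³; 0.88 × 3.446×10^5 × (907/1025) = 2.683×10^5 km³ of water.
Total added water ≈ 2.691×10^14 m³ over 3.61×10^14 m² → Δh = 0.745 m = 74.5 cm.

≈ 74.5 cm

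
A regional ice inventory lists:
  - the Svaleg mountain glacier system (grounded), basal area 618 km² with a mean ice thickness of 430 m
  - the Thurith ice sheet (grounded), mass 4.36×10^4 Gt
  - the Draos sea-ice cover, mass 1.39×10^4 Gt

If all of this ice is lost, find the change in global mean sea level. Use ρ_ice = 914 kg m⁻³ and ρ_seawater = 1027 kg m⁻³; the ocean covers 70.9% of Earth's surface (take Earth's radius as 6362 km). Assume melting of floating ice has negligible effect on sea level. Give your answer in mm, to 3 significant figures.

Svaleg: ice volume = 618 km² × 430 m = 265.7 km³; 265.7 × (914/1027) = 236.5 km³ of water.
Thurith: 4.36×10^4 Gt = 4.360×10^16 kg; dividing by ρ_w = 1027 kg m⁻³ gives 4.245×10^13 m³ of water.
The Draos sea-ice cover is floating and already displaces its own weight of water, so its melt adds essentially nothing to sea level.
Total added water ≈ 4.269×10^13 m³ over 3.61×10^14 m² → Δh = 0.118 m = 118 mm.

≈ 118 mm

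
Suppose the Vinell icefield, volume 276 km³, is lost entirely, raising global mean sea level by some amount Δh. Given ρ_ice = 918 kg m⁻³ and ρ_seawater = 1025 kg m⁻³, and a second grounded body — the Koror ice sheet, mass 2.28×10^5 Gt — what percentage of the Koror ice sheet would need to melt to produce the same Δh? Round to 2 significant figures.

Equal sea-level rise means equal mass of meltwater, i.e. equal mass of ice lost.
Ice mass of Vinell: 2.534×10^14 kg; ice mass of Koror: 2.280×10^17 kg.
Fraction required = 2.534×10^14 / 2.280×10^17 = 1.11×10^-3 → 0.11 %.

≈ 0.11 %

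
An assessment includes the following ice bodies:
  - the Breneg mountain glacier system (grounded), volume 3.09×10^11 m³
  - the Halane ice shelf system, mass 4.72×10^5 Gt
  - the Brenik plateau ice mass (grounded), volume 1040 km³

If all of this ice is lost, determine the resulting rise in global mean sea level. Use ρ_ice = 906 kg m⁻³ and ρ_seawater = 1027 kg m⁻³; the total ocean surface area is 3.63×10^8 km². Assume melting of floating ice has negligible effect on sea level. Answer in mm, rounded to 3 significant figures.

≈ 3.28 mm

Breneg: 3.09×10^11 m³ × (906/1027) = 2.726×10^11 m³ of water.
The Halane ice shelf system is floating and already displaces its own weight of water, so its melt adds essentially nothing to sea level.
Brenik: 1040 km³ × (906/1027) = 917.5 km³ of water.
Total added water ≈ 1.190×10^12 m³ over 3.63×10^14 m² → Δh = 3.28×10^-3 m = 3.28 mm.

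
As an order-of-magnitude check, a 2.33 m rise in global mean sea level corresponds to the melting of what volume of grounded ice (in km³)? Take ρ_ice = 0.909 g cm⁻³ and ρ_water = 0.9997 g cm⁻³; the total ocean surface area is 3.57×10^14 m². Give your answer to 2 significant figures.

Required water volume = Δh × A = 2.33 m × 3.57×10^14 m² = 8.318×10^14 m³ = 8.318×10^5 km³.
Ice volume = water volume × ρ_w/ρ_ice = 8.318×10^5 × 999.7/909 = 9.1×10^5 km³.

≈ 9.1×10^5 km³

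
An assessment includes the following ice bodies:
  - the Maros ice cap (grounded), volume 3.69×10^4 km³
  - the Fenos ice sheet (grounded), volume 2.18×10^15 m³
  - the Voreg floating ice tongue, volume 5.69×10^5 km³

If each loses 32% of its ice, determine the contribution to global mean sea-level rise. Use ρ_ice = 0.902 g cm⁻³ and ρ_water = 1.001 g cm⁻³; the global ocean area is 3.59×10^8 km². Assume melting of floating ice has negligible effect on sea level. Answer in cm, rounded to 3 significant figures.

Maros: 0.32 × 3.69×10^4 km³ × (902/1001) = 1.064×10^4 km³ of water.
Fenos: 0.32 × 2.18×10^15 m³ × (902/1001) = 6.286×10^14 m³ of water.
The Voreg floating ice tongue is floating and already displaces its own weight of water, so its melt adds essentially nothing to sea level.
Total added water ≈ 6.392×10^14 m³ over 3.59×10^14 m² → Δh = 1.78 m = 178 cm.

≈ 178 cm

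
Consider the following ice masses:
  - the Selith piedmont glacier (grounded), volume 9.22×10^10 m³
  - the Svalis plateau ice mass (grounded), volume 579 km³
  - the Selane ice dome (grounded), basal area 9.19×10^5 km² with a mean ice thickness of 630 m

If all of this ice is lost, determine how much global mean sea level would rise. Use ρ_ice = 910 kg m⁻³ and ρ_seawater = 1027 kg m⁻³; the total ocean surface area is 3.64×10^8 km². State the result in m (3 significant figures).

Selith: 9.22×10^10 m³ × (910/1027) = 8.170×10^10 m³ of water.
Svalis: 579 km³ × (910/1027) = 513.0 km³ of water.
Selane: ice volume = 9.19×10^5 km² × 630 m = 5.790×10^5 km³; 5.790×10^5 × (910/1027) = 5.130×10^5 km³ of water.
Total added water ≈ 5.136×10^14 m³ over 3.64×10^14 m² → Δh = 1.41 m.

≈ 1.41 m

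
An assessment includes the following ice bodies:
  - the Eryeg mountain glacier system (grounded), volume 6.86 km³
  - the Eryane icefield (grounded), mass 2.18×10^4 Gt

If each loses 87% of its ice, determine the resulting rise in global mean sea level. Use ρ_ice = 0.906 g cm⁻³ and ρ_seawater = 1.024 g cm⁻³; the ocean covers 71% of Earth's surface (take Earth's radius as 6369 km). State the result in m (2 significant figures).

≈ 0.051 m

Eryeg: 0.87 × 6.86 km³ × (906/1024) = 5.280 km³ of water.
Eryane: 0.87 × 2.18×10^4 Gt = 1.897×10^16 kg; dividing by ρ_w = 1.024 g cm⁻³ = 1024 kg m⁻³ gives 1.852×10^13 m³ of water.
Total added water ≈ 1.853×10^13 m³ over 3.62×10^14 m² → Δh = 0.0512 m.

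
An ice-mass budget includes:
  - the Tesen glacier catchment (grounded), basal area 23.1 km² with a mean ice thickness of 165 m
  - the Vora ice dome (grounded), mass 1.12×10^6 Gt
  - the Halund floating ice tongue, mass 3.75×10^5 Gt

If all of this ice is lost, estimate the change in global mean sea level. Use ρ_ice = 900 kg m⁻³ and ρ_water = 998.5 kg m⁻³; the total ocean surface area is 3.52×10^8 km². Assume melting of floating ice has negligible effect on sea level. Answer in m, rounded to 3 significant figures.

≈ 3.19 m

Tesen: ice volume = 23.1 km² × 165 m = 3.812 km³; 3.812 × (900/998.5) = 3.436 km³ of water.
Vora: 1.12×10^6 Gt = 1.120×10^18 kg; dividing by ρ_w = 998.5 kg m⁻³ gives 1.122×10^15 m³ of water.
The Halund floating ice tongue is floating and already displaces its own weight of water, so its melt adds essentially nothing to sea level.
Total added water ≈ 1.122×10^15 m³ over 3.52×10^14 m² → Δh = 3.19 m.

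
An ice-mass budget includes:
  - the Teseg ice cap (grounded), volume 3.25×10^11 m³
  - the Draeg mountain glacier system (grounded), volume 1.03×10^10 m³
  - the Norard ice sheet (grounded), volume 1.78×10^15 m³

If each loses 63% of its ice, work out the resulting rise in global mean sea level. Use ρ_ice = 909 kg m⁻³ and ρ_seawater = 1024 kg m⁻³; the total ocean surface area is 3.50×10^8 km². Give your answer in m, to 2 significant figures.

Teseg: 0.63 × 3.25×10^11 m³ × (909/1024) = 1.818×10^11 m³ of water.
Draeg: 0.63 × 1.03×10^10 m³ × (909/1024) = 5.760×10^9 m³ of water.
Norard: 0.63 × 1.78×10^15 m³ × (909/1024) = 9.955×10^14 m³ of water.
Total added water ≈ 9.956×10^14 m³ over 3.50×10^14 m² → Δh = 2.84 m.

≈ 2.8 m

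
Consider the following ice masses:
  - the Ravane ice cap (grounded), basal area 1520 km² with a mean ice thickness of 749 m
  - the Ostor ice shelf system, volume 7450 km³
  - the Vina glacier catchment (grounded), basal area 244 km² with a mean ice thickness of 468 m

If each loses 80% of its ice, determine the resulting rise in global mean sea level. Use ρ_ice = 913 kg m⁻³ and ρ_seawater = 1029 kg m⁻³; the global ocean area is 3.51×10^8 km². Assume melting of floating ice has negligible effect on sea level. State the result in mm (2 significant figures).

≈ 2.5 mm

Ravane: ice volume = 1520 km² × 749 m = 1138 km³; 0.8 × 1138 × (913/1029) = 808.1 km³ of water.
The Ostor ice shelf system is floating and already displaces its own weight of water, so its melt adds essentially nothing to sea level.
Vina: ice volume = 244 km² × 468 m = 114.2 km³; 0.8 × 114.2 × (913/1029) = 81.06 km³ of water.
Total added water ≈ 8.892×10^11 m³ over 3.51×10^14 m² → Δh = 2.53×10^-3 m = 2.5 mm.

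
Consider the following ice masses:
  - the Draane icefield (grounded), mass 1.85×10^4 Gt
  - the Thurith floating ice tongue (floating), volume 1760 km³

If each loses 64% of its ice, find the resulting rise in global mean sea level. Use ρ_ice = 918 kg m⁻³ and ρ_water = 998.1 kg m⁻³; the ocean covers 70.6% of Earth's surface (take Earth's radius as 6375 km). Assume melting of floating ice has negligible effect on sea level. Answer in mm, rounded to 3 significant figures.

Draane: 0.64 × 1.85×10^4 Gt = 1.184×10^16 kg; dividing by ρ_w = 998.1 kg m⁻³ gives 1.186×10^13 m³ of water.
The Thurith floating ice tongue is floating and already displaces its own weight of water, so its melt adds essentially nothing to sea level.
Total added water ≈ 1.186×10^13 m³ over 3.61×10^14 m² → Δh = 0.0329 m = 32.9 mm.

≈ 32.9 mm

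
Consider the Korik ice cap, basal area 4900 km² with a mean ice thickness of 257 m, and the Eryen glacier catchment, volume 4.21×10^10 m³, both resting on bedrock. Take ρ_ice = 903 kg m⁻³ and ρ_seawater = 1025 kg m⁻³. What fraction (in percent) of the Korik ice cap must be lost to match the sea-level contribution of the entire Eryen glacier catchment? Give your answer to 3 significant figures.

≈ 3.34 %

Equal sea-level rise means equal mass of meltwater, i.e. equal mass of ice lost.
Ice mass of Eryen: 3.802×10^13 kg; ice mass of Korik: 1.137×10^15 kg.
Fraction required = 3.802×10^13 / 1.137×10^15 = 0.0334 → 3.34 %.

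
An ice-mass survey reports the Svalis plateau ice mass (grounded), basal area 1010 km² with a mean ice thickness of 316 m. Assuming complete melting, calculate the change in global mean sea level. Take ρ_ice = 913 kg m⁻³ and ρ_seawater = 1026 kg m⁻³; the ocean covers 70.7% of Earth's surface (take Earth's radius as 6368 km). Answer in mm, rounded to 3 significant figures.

Svalis: ice volume = 1010 km² × 316 m = 319.2 km³; 319.2 × (913/1026) = 284.0 km³ of water.
Spread over 3.60×10^14 m² of ocean, Δh = 2.840×10^11 / 3.60×10^14 = 7.88×10^-4 m = 0.788 mm.

≈ 0.788 mm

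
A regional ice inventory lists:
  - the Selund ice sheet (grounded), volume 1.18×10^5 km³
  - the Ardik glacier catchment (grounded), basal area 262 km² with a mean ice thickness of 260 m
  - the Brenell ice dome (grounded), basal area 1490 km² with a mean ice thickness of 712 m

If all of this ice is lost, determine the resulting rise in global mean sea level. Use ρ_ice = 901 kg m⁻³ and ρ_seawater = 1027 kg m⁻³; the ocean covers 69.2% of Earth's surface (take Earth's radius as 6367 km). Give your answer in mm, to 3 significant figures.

Selund: 1.18×10^5 km³ × (901/1027) = 1.035×10^5 km³ of water.
Ardik: ice volume = 262 km² × 260 m = 68.12 km³; 68.12 × (901/1027) = 59.76 km³ of water.
Brenell: ice volume = 1490 km² × 712 m = 1061 km³; 1061 × (901/1027) = 930.7 km³ of water.
Total added water ≈ 1.045×10^14 m³ over 3.53×10^14 m² → Δh = 0.296 m = 296 mm.

≈ 296 mm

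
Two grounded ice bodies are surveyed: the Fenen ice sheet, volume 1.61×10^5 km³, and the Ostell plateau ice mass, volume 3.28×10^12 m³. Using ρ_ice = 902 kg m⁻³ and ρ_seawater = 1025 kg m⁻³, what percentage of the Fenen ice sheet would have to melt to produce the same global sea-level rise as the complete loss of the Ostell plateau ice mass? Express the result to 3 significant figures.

Equal sea-level rise means equal mass of meltwater, i.e. equal mass of ice lost.
Ice mass of Ostell: 2.959×10^15 kg; ice mass of Fenen: 1.452×10^17 kg.
Fraction required = 2.959×10^15 / 1.452×10^17 = 0.0204 → 2.04 %.

≈ 2.04 %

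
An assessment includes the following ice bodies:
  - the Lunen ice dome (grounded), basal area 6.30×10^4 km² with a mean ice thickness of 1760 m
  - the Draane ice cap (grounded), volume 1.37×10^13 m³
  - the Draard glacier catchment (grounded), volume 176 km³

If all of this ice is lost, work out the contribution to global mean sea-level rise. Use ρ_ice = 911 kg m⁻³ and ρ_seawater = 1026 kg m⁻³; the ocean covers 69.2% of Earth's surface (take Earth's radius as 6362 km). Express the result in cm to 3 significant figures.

≈ 31.5 cm

Lunen: ice volume = 6.30×10^4 km² × 1760 m = 1.109×10^5 km³; 1.109×10^5 × (911/1026) = 9.845×10^4 km³ of water.
Draane: 1.37×10^13 m³ × (911/1026) = 1.216×10^13 m³ of water.
Draard: 176 km³ × (911/1026) = 156.3 km³ of water.
Total added water ≈ 1.108×10^14 m³ over 3.52×10^14 m² → Δh = 0.315 m = 31.5 cm.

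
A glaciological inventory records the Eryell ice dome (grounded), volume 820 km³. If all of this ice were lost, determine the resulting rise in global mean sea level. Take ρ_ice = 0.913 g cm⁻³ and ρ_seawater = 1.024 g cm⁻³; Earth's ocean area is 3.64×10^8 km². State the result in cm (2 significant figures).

≈ 0.20 cm

Eryell: 820 km³ × (913/1024) = 731.1 km³ of water.
Spread over 3.64×10^14 m² of ocean, Δh = 7.311×10^11 / 3.64×10^14 = 2.01×10^-3 m = 0.20 cm.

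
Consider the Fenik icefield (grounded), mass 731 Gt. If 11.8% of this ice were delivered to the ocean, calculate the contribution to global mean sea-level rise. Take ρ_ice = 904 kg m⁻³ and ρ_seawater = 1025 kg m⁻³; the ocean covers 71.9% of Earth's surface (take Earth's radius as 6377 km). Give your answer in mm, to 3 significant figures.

≈ 0.229 mm

Fenik: 0.118 × 731 Gt = 8.626×10^13 kg; dividing by ρ_w = 1025 kg m⁻³ gives 8.415×10^10 m³ of water.
Spread over 3.67×10^14 m² of ocean, Δh = 8.415×10^10 / 3.67×10^14 = 2.29×10^-4 m = 0.229 mm.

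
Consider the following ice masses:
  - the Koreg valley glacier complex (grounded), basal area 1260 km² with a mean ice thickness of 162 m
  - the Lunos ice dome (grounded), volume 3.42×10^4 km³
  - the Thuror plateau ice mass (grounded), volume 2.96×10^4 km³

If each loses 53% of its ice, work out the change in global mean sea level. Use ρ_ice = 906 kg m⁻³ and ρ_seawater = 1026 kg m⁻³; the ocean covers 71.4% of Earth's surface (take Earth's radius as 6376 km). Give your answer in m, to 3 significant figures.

≈ 0.0821 m

Koreg: ice volume = 1260 km² × 162 m = 204.1 km³; 0.53 × 204.1 × (906/1026) = 95.53 km³ of water.
Lunos: 0.53 × 3.42×10^4 km³ × (906/1026) = 1.601×10^4 km³ of water.
Thuror: 0.53 × 2.96×10^4 km³ × (906/1026) = 1.385×10^4 km³ of water.
Total added water ≈ 2.995×10^13 m³ over 3.65×10^14 m² → Δh = 0.0821 m.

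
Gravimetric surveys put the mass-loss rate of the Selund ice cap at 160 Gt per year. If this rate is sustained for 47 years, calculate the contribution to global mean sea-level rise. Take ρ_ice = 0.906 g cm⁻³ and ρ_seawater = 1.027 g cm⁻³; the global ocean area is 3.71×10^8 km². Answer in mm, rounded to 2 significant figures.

Total mass lost = 160 Gt/yr × 47 yr = 7520 Gt = 7.520×10^15 kg.
ρ_w = 1.027 g cm⁻³ = 1027 kg m⁻³, so water volume = 7.520×10^15 / 1027 = 7.322×10^12 m³.
Δh = 7.322×10^12 / 3.71×10^14 = 0.0197 m = 20 mm.

≈ 20 mm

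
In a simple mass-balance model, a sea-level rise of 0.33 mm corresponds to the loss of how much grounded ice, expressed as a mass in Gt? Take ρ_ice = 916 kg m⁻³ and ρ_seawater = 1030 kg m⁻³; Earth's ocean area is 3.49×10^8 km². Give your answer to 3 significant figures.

≈ 119 Gt

Required water volume = Δh × A = 0.00033 m × 3.49×10^14 m² = 1.152×10^11 m³.
ρ_w = 1030 kg m⁻³, so the mass of water = 1.152×10^11 m³ × 1030 kg m⁻³ = 1.186×10^14 kg = 119 Gt (and the same mass of ice, by conservation).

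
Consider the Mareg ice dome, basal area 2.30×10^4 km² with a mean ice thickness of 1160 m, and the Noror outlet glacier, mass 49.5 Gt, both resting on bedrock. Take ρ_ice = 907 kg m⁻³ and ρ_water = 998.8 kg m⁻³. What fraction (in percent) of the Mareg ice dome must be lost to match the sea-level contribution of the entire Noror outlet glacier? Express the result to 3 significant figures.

≈ 0.205 %

Equal sea-level rise means equal mass of meltwater, i.e. equal mass of ice lost.
Ice mass of Noror: 4.950×10^13 kg; ice mass of Mareg: 2.420×10^16 kg.
Fraction required = 4.950×10^13 / 2.420×10^16 = 2.05×10^-3 → 0.205 %.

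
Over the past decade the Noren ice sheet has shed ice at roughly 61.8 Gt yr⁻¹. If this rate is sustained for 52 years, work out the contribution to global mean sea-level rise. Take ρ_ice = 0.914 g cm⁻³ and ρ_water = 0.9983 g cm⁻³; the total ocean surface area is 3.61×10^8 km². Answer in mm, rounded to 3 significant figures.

≈ 8.92 mm

Total mass lost = 61.8 Gt/yr × 52 yr = 3214 Gt = 3.214×10^15 kg.
ρ_w = 0.9983 g cm⁻³ = 998.3 kg m⁻³, so water volume = 3.214×10^15 / 998.3 = 3.219×10^12 m³.
Δh = 3.219×10^12 / 3.61×10^14 = 8.92×10^-3 m = 8.92 mm.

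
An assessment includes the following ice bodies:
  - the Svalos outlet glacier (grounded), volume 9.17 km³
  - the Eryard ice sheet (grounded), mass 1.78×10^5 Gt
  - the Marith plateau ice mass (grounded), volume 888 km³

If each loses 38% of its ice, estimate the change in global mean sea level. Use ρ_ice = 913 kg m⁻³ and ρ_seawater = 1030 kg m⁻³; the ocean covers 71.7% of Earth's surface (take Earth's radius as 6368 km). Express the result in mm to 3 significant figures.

≈ 181 mm

Svalos: 0.38 × 9.17 km³ × (913/1030) = 3.089 km³ of water.
Eryard: 0.38 × 1.78×10^5 Gt = 6.764×10^16 kg; dividing by ρ_w = 1030 kg m⁻³ gives 6.567×10^13 m³ of water.
Marith: 0.38 × 888 km³ × (913/1030) = 299.1 km³ of water.
Total added water ≈ 6.597×10^13 m³ over 3.65×10^14 m² → Δh = 0.181 m = 181 mm.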